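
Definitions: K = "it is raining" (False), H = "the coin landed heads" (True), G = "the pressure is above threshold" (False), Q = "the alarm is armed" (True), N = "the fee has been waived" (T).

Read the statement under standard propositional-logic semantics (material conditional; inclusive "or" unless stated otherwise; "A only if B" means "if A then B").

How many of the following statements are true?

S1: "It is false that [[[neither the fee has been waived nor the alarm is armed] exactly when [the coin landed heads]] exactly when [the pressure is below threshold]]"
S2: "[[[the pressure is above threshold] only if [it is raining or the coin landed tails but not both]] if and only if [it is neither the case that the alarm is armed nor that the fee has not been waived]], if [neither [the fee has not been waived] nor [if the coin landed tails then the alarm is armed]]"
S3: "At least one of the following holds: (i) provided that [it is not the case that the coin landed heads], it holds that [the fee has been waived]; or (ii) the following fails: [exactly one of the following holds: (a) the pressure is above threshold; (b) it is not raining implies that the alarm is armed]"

3

S1: Parsed as ~(((N nor Q) <-> H) <-> ~G)

N nor Q = T nor T = F
(N nor Q) <-> H = F <-> T = F
~G = ~F = T
((N nor Q) <-> H) <-> ~G = F <-> T = F
~(((N nor Q) <-> H) <-> ~G) = ~F = T
Hence S1 is true.

S2: Formalization: (~N nor (~H -> Q)) -> ((G -> (K xor ~H)) <-> (Q nor ~N))

~N = ~T = F
~H = ~T = F
~H -> Q = F -> T = T
~N nor (~H -> Q) = F nor T = F
~H = ~T = F
K xor ~H = F xor F = F
G -> (K xor ~H) = F -> F = T
~N = ~T = F
Q nor ~N = T nor F = F
(G -> (K xor ~H)) <-> (Q nor ~N) = T <-> F = F
(~N nor (~H -> Q)) -> ((G -> (K xor ~H)) <-> (Q nor ~N)) = F -> F = T
So S2 is true.

S3: In symbols: (~H -> N) | ~(G xor (~K -> Q))

~H = ~T = F
~H -> N = F -> T = T
~K = ~F = T
~K -> Q = T -> T = T
G xor (~K -> Q) = F xor T = T
~(G xor (~K -> Q)) = ~T = F
(~H -> N) | ~(G xor (~K -> Q)) = T | F = T
Hence S3 is true.

Count: 3.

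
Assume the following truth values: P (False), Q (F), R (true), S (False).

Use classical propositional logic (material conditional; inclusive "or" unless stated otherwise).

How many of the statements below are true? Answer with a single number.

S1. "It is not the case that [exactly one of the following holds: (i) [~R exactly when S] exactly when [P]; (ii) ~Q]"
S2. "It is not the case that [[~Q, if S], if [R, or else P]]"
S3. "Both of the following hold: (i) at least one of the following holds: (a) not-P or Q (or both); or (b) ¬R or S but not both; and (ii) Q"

S1: This is ~(((~R <-> S) <-> P) xor ~Q).

~R = ~T = F
~R <-> S = F <-> F = T
(~R <-> S) <-> P = T <-> F = F
~Q = ~F = T
((~R <-> S) <-> P) xor ~Q = F xor T = T
~(((~R <-> S) <-> P) xor ~Q) = ~T = F
Hence S1 is false.

S2: This is ~((R | P) -> (S -> ~Q)).

R | P = T | F = T
~Q = ~F = T
S -> ~Q = F -> T = T
(R | P) -> (S -> ~Q) = T -> T = T
~((R | P) -> (S -> ~Q)) = ~T = F
Thus S2 is false.

S3: Parsed as ((~P | Q) | (~R xor S)) & Q

~P = ~F = T
~P | Q = T | F = T
~R = ~T = F
~R xor S = F xor F = F
(~P | Q) | (~R xor S) = T | F = T
((~P | Q) | (~R xor S)) & Q = T & F = F
Hence S3 is false.

Count: 0.

0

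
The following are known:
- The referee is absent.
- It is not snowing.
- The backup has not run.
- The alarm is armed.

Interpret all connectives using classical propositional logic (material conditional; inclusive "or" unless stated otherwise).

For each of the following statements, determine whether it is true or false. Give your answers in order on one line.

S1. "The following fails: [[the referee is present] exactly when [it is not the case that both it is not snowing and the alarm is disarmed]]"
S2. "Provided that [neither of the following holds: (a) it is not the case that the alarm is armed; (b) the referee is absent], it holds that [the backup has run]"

Let P = "the referee is present" (F), Q = "it is snowing" (F), S = "the alarm is armed" (T), R = "the backup has run" (F).

S1: This is ¬(P ↔ (¬Q ↑ ¬S)).

¬Q = ¬F = T
¬S = ¬T = F
¬Q ↑ ¬S = T ↑ F = T
P ↔ (¬Q ↑ ¬S) = F ↔ T = F
¬(P ↔ (¬Q ↑ ¬S)) = ¬F = T
Thus S1 is true.

S2: In symbols: (¬S ↓ ¬P) → R

¬S = ¬T = F
¬P = ¬F = T
¬S ↓ ¬P = F ↓ T = F
(¬S ↓ ¬P) → R = F → F = T
So S2 is true.

S1 T; S2 T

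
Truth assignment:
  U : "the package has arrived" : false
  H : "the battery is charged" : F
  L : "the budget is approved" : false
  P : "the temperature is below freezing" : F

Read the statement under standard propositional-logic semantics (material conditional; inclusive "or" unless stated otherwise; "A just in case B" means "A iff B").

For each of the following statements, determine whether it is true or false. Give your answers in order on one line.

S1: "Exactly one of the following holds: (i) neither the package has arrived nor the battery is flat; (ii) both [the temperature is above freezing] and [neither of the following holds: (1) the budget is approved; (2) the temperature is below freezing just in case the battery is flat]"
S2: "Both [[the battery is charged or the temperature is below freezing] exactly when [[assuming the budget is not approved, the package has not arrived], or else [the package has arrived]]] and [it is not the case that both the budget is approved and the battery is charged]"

S1 True, S2 False

S1: In symbols: (U ↓ ¬H) ⊕ (¬P ∧ (L ↓ (P ↔ ¬H)))

¬H = ¬F = T
U ↓ ¬H = F ↓ T = F
¬P = ¬F = T
¬H = ¬F = T
P ↔ ¬H = F ↔ T = F
L ↓ (P ↔ ¬H) = F ↓ F = T
¬P ∧ (L ↓ (P ↔ ¬H)) = T ∧ T = T
(U ↓ ¬H) ⊕ (¬P ∧ (L ↓ (P ↔ ¬H))) = F ⊕ T = T
So S1 is true.

S2: Parsed as ((H ∨ P) ↔ ((¬L → ¬U) ∨ U)) ∧ (L ↑ H)

H ∨ P = F ∨ F = F
¬L = ¬F = T
¬U = ¬F = T
¬L → ¬U = T → T = T
(¬L → ¬U) ∨ U = T ∨ F = T
(H ∨ P) ↔ ((¬L → ¬U) ∨ U) = F ↔ T = F
L ↑ H = F ↑ F = T
((H ∨ P) ↔ ((¬L → ¬U) ∨ U)) ∧ (L ↑ H) = F ∧ T = F
Thus S2 is false.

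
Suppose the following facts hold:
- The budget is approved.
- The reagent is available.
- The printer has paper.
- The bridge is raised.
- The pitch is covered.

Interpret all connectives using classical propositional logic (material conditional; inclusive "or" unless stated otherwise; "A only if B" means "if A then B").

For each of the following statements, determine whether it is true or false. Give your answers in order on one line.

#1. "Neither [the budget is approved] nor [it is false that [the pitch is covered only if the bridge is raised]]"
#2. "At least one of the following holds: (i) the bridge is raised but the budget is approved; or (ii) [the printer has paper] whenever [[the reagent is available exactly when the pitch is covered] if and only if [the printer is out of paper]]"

Let S = "the budget is approved" (T), Q = "the pitch is covered" (T), P = "the bridge is raised" (T), U = "the reagent is available" (T), N = "the printer has paper" (T).

#1: In symbols: S nor ~(Q -> P)

Q -> P = T -> T = T
~(Q -> P) = ~T = F
S nor ~(Q -> P) = T nor F = F
Hence #1 is false.

#2: Formalization: (P & S) | (((U <-> Q) <-> ~N) -> N)

P & S = T & T = T
U <-> Q = T <-> T = T
~N = ~T = F
(U <-> Q) <-> ~N = T <-> F = F
((U <-> Q) <-> ~N) -> N = F -> T = T
(P & S) | (((U <-> Q) <-> ~N) -> N) = T | T = T
Thus #2 is true.

#1 False; #2 True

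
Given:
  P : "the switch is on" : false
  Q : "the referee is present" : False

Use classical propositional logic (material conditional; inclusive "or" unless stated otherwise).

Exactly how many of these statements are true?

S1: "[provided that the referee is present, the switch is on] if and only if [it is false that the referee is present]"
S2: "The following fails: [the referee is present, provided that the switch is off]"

2

S1: Formalization: (Q -> P) iff not Q

Q -> P = False -> False = True
not Q = not False = True
(Q -> P) iff not Q = True iff True = True
Thus S1 is true.

S2: Formalization: not (not P -> Q)

not P = not False = True
not P -> Q = True -> False = False
not (not P -> Q) = not False = True
Hence S2 is true.

True statements: 2 (S1, S2).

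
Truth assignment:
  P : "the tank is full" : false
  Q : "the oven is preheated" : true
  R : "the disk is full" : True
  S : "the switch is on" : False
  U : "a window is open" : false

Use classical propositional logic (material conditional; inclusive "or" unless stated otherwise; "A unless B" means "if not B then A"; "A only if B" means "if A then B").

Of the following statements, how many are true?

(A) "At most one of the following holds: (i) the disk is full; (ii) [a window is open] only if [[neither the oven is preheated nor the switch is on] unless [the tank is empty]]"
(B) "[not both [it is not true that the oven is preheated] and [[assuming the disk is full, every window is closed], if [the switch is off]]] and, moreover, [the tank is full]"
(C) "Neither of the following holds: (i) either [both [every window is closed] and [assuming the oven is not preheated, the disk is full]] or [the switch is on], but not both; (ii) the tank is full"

0

(A): This is R nand (U -> ((Q nor S) or not P)).

Q nor S = True nor False = False
not P = not False = True
(Q nor S) or not P = False or True = True
U -> ((Q nor S) or not P) = False -> True = True
R nand (U -> ((Q nor S) or not P)) = True nand True = False
Hence (A) is false.

(B): This is (not Q nand (not S -> (R -> not U))) and P.

not Q = not True = False
not S = not False = True
not U = not False = True
R -> not U = True -> True = True
not S -> (R -> not U) = True -> True = True
not Q nand (not S -> (R -> not U)) = False nand True = True
(not Q nand (not S -> (R -> not U))) and P = True and False = False
Hence (B) is false.

(C): This is ((not U and (not Q -> R)) xor S) nor P.

not U = not False = True
not Q = not True = False
not Q -> R = False -> True = True
not U and (not Q -> R) = True and True = True
(not U and (not Q -> R)) xor S = True xor False = True
((not U and (not Q -> R)) xor S) nor P = True nor False = False
Hence (C) is false.

Count: 0.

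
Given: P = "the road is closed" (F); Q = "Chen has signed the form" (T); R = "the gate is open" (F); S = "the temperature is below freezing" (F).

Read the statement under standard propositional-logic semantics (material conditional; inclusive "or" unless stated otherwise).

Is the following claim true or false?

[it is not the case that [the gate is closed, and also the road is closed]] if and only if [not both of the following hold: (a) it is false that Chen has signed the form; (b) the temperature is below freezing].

True

This is ¬(¬R ∧ P) ↔ (¬Q ↑ S).

¬R = ¬F = T
¬R ∧ P = T ∧ F = F
¬(¬R ∧ P) = ¬F = T
¬Q = ¬T = F
¬Q ↑ S = F ↑ F = T
¬(¬R ∧ P) ↔ (¬Q ↑ S) = T ↔ T = T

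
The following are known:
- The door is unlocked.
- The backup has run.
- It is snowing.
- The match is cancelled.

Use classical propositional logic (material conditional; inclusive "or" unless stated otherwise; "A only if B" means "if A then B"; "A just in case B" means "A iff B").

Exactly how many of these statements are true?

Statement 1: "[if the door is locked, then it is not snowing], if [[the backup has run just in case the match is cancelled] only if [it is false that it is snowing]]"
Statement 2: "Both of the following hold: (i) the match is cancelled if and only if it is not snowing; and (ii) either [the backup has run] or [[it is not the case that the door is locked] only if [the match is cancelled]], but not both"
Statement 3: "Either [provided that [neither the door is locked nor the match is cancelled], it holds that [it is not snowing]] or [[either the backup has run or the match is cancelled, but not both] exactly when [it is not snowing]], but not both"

1

Let W = "the backup has run" (True), R = "the match is cancelled" (True), S = "it is snowing" (True), D = "the door is locked" (False).

Statement 1: Formalization: ((W iff R) -> not S) -> (D -> not S)

W iff R = True iff True = True
not S = not True = False
(W iff R) -> not S = True -> False = False
not S = not True = False
D -> not S = False -> False = True
((W iff R) -> not S) -> (D -> not S) = False -> True = True
So Statement 1 is true.

Statement 2: This is (R iff not S) and (W xor (not D -> R)).

not S = not True = False
R iff not S = True iff False = False
not D = not False = True
not D -> R = True -> True = True
W xor (not D -> R) = True xor True = False
(R iff not S) and (W xor (not D -> R)) = False and False = False
Thus Statement 2 is false.

Statement 3: Parsed as ((D nor R) -> not S) xor ((W xor R) iff not S)

D nor R = False nor True = False
not S = not True = False
(D nor R) -> not S = False -> False = True
W xor R = True xor True = False
not S = not True = False
(W xor R) iff not S = False iff False = True
((D nor R) -> not S) xor ((W xor R) iff not S) = True xor True = False
Thus Statement 3 is false.

True statements: 1 (Statement 1).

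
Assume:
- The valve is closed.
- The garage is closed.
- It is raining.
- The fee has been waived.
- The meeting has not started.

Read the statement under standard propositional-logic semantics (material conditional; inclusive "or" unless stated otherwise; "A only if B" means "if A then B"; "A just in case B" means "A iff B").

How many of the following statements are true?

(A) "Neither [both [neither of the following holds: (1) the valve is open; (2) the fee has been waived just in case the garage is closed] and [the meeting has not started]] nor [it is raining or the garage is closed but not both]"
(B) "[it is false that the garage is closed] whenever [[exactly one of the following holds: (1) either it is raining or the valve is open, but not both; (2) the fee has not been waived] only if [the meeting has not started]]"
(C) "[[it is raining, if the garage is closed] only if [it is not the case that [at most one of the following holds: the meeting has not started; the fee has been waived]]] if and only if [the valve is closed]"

2

Let N = "the valve is open" (F), V = "the fee has been waived" (T), Q = "the garage is closed" (T), H = "the meeting has started" (F), L = "it is raining" (T).

(A): This is ((N ↓ (V ↔ Q)) ∧ ¬H) ↓ (L ⊕ Q).

V ↔ Q = T ↔ T = T
N ↓ (V ↔ Q) = F ↓ T = F
¬H = ¬F = T
(N ↓ (V ↔ Q)) ∧ ¬H = F ∧ T = F
L ⊕ Q = T ⊕ T = F
((N ↓ (V ↔ Q)) ∧ ¬H) ↓ (L ⊕ Q) = F ↓ F = T
Hence (A) is true.

(B): Formalization: (((L ⊕ N) ⊕ ¬V) → ¬H) → ¬Q

L ⊕ N = T ⊕ F = T
¬V = ¬T = F
(L ⊕ N) ⊕ ¬V = T ⊕ F = T
¬H = ¬F = T
((L ⊕ N) ⊕ ¬V) → ¬H = T → T = T
¬Q = ¬T = F
(((L ⊕ N) ⊕ ¬V) → ¬H) → ¬Q = T → F = F
So (B) is false.

(C): Formalization: ((Q → L) → ¬(¬H ↑ V)) ↔ ¬N

Q → L = T → T = T
¬H = ¬F = T
¬H ↑ V = T ↑ T = F
¬(¬H ↑ V) = ¬F = T
(Q → L) → ¬(¬H ↑ V) = T → T = T
¬N = ¬F = T
((Q → L) → ¬(¬H ↑ V)) ↔ ¬N = T ↔ T = T
Thus (C) is true.

2 of the 3 statements are true ((A), (C)).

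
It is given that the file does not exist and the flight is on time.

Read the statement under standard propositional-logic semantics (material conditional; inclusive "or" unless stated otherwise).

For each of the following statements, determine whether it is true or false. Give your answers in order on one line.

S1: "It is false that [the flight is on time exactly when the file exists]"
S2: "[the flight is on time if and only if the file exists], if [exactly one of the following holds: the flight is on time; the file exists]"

S1 True; S2 False

Let Q = "the flight is delayed" (F), P = "the file exists" (F).

S1: This is ~(~Q <-> P).

~Q = ~F = T
~Q <-> P = T <-> F = F
~(~Q <-> P) = ~F = T
Thus S1 is true.

S2: This is (~Q xor P) -> (~Q <-> P).

~Q = ~F = T
~Q xor P = T xor F = T
~Q = ~F = T
~Q <-> P = T <-> F = F
(~Q xor P) -> (~Q <-> P) = T -> F = F
Hence S2 is false.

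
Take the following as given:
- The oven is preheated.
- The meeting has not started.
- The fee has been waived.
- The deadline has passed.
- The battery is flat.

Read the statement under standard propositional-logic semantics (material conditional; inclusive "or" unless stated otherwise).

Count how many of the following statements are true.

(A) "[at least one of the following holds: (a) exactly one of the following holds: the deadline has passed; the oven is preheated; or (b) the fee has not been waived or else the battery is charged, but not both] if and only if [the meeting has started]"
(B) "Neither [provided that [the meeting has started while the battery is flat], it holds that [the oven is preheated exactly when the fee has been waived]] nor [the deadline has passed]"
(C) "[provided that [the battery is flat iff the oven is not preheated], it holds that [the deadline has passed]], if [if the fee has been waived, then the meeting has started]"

2

Let S = "the deadline has passed" (True), P = "the oven is preheated" (True), R = "the fee has been waived" (True), U = "the battery is charged" (False), Q = "the meeting has started" (False).

(A): Parsed as ((S xor P) or (not R xor U)) iff Q

S xor P = True xor True = False
not R = not True = False
not R xor U = False xor False = False
(S xor P) or (not R xor U) = False or False = False
((S xor P) or (not R xor U)) iff Q = False iff False = True
Hence (A) is true.

(B): This is ((Q and not U) -> (P iff R)) nor S.

not U = not False = True
Q and not U = False and True = False
P iff R = True iff True = True
(Q and not U) -> (P iff R) = False -> True = True
((Q and not U) -> (P iff R)) nor S = True nor True = False
Hence (B) is false.

(C): Parsed as (R -> Q) -> ((not U iff not P) -> S)

R -> Q = True -> False = False
not U = not False = True
not P = not True = False
not U iff not P = True iff False = False
(not U iff not P) -> S = False -> True = True
(R -> Q) -> ((not U iff not P) -> S) = False -> True = True
Thus (C) is true.

Count: 2.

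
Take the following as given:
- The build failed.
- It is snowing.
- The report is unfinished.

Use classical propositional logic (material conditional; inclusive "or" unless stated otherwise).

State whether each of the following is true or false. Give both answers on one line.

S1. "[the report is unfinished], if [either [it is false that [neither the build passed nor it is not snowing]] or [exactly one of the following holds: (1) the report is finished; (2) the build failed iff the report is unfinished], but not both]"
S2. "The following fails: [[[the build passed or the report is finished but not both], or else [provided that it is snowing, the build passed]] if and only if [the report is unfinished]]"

S1 True; S2 True

Let P = "the build passed" (F), Q = "it is snowing" (T), R = "the report is finished" (F).

S1: Parsed as (~(P nor ~Q) xor (R xor (~P <-> ~R))) -> ~R

~Q = ~T = F
P nor ~Q = F nor F = T
~(P nor ~Q) = ~T = F
~P = ~F = T
~R = ~F = T
~P <-> ~R = T <-> T = T
R xor (~P <-> ~R) = F xor T = T
~(P nor ~Q) xor (R xor (~P <-> ~R)) = F xor T = T
~R = ~F = T
(~(P nor ~Q) xor (R xor (~P <-> ~R))) -> ~R = T -> T = T
Hence S1 is true.

S2: This is ~(((P xor R) | (Q -> P)) <-> ~R).

P xor R = F xor F = F
Q -> P = T -> F = F
(P xor R) | (Q -> P) = F | F = F
~R = ~F = T
((P xor R) | (Q -> P)) <-> ~R = F <-> T = F
~(((P xor R) | (Q -> P)) <-> ~R) = ~F = T
Thus S2 is true.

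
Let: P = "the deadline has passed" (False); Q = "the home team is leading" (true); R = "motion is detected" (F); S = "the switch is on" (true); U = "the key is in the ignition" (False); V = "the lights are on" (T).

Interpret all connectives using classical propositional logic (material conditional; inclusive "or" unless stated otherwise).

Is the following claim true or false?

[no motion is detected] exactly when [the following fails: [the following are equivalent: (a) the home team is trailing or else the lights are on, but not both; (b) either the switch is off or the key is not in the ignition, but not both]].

Values: R=F, Q=T, V=T, S=T, U=F.
Parsed as ~R <-> ~((~Q xor V) <-> (~S xor ~U))

~R = ~F = T
~Q = ~T = F
~Q xor V = F xor T = T
~S = ~T = F
~U = ~F = T
~S xor ~U = F xor T = T
(~Q xor V) <-> (~S xor ~U) = T <-> T = T
~((~Q xor V) <-> (~S xor ~U)) = ~T = F
~R <-> ~((~Q xor V) <-> (~S xor ~U)) = T <-> F = F

false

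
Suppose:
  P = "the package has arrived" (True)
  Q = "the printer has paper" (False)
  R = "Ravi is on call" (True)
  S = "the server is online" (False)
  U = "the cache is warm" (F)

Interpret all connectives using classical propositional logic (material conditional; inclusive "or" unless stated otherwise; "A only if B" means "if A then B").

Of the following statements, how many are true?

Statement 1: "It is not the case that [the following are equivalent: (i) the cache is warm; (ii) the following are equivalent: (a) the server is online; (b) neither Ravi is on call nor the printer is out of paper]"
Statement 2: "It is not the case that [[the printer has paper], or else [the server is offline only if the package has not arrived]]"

Statement 1: This is ¬(U ↔ (S ↔ (R ↓ ¬Q))).

¬Q = ¬F = T
R ↓ ¬Q = T ↓ T = F
S ↔ (R ↓ ¬Q) = F ↔ F = T
U ↔ (S ↔ (R ↓ ¬Q)) = F ↔ T = F
¬(U ↔ (S ↔ (R ↓ ¬Q))) = ¬F = T
Thus Statement 1 is true.

Statement 2: Formalization: ¬(Q ∨ (¬S → ¬P))

¬S = ¬F = T
¬P = ¬T = F
¬S → ¬P = T → F = F
Q ∨ (¬S → ¬P) = F ∨ F = F
¬(Q ∨ (¬S → ¬P)) = ¬F = T
So Statement 2 is true.

2 of the 2 statements are true (Statement 1, Statement 2).

2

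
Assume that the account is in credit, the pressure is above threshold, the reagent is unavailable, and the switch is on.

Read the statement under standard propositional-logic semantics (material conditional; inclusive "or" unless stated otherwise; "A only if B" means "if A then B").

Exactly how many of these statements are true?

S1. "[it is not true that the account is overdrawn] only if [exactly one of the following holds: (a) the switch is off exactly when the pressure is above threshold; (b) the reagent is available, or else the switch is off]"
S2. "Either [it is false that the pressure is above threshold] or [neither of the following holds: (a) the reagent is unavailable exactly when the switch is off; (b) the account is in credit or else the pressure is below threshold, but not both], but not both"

Let G = "the account is overdrawn" (False), U = "the switch is on" (True), K = "the pressure is above threshold" (True), D = "the reagent is available" (False).

S1: This is not G -> ((not U iff K) xor (D or not U)).

not G = not False = True
not U = not True = False
not U iff K = False iff True = False
not U = not True = False
D or not U = False or False = False
(not U iff K) xor (D or not U) = False xor False = False
not G -> ((not U iff K) xor (D or not U)) = True -> False = False
Thus S1 is false.

S2: This is not K xor ((not D iff not U) nor (not G xor not K)).

not K = not True = False
not D = not False = True
not U = not True = False
not D iff not U = True iff False = False
not G = not False = True
not K = not True = False
not G xor not K = True xor False = True
(not D iff not U) nor (not G xor not K) = False nor True = False
not K xor ((not D iff not U) nor (not G xor not K)) = False xor False = False
Thus S2 is false.

Count: 0.

0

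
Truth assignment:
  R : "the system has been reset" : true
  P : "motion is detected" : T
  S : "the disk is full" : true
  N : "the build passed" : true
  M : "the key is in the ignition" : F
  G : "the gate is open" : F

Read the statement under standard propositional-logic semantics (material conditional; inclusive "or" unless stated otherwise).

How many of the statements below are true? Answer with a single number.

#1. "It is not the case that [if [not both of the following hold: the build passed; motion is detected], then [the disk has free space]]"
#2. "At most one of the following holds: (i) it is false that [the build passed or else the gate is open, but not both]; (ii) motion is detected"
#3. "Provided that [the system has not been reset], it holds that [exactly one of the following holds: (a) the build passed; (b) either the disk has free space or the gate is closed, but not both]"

2

#1: This is ¬((N ↑ P) → ¬S).

N ↑ P = T ↑ T = F
¬S = ¬T = F
(N ↑ P) → ¬S = F → F = T
¬((N ↑ P) → ¬S) = ¬T = F
So #1 is false.

#2: Formalization: ¬(N ⊕ G) ↑ P

N ⊕ G = T ⊕ F = T
¬(N ⊕ G) = ¬T = F
¬(N ⊕ G) ↑ P = F ↑ T = T
Thus #2 is true.

#3: Parsed as ¬R → (N ⊕ (¬S ⊕ ¬G))

¬R = ¬T = F
¬S = ¬T = F
¬G = ¬F = T
¬S ⊕ ¬G = F ⊕ T = T
N ⊕ (¬S ⊕ ¬G) = T ⊕ T = F
¬R → (N ⊕ (¬S ⊕ ¬G)) = F → F = T
Hence #3 is true.

2 of the 3 statements are true.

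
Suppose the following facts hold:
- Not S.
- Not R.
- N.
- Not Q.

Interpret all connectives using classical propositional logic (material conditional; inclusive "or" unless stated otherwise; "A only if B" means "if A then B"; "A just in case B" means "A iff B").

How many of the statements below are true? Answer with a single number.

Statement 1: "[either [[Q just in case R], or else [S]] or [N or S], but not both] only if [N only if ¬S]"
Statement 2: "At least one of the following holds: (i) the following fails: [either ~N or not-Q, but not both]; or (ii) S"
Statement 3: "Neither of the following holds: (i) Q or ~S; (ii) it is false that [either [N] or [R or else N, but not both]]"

Statement 1: Formalization: (((Q <-> R) | S) xor (N | S)) -> (N -> ~S)

Q <-> R = F <-> F = T
(Q <-> R) | S = T | F = T
N | S = T | F = T
((Q <-> R) | S) xor (N | S) = T xor T = F
~S = ~F = T
N -> ~S = T -> T = T
(((Q <-> R) | S) xor (N | S)) -> (N -> ~S) = F -> T = T
Thus Statement 1 is true.

Statement 2: This is ~(~N xor ~Q) | S.

~N = ~T = F
~Q = ~F = T
~N xor ~Q = F xor T = T
~(~N xor ~Q) = ~T = F
~(~N xor ~Q) | S = F | F = F
Thus Statement 2 is false.

Statement 3: Formalization: (Q | ~S) nor ~(N | (R xor N))

~S = ~F = T
Q | ~S = F | T = T
R xor N = F xor T = T
N | (R xor N) = T | T = T
~(N | (R xor N)) = ~T = F
(Q | ~S) nor ~(N | (R xor N)) = T nor F = F
Hence Statement 3 is false.

1 of the 3 statements is true (Statement 1).

1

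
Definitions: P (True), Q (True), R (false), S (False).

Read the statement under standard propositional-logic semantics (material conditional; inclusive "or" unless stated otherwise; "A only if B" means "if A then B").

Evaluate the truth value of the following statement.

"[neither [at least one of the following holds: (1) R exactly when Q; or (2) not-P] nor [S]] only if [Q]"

True

Parsed as (((R <-> Q) | ~P) nor S) -> Q

R <-> Q = F <-> T = F
~P = ~T = F
(R <-> Q) | ~P = F | F = F
((R <-> Q) | ~P) nor S = F nor F = T
(((R <-> Q) | ~P) nor S) -> Q = T -> T = T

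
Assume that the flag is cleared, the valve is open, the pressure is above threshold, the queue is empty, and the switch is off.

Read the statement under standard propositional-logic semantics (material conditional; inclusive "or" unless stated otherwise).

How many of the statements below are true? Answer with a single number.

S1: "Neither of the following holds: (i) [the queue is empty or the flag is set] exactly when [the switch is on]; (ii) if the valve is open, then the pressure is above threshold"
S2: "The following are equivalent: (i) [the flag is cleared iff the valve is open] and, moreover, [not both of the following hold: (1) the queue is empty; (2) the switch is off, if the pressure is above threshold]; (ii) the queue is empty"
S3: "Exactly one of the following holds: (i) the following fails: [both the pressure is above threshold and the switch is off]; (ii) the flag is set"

0

Let S = "the queue is empty" (True), P = "the flag is set" (False), U = "the switch is on" (False), Q = "the valve is open" (True), R = "the pressure is above threshold" (True).

S1: This is ((S or P) iff U) nor (Q -> R).

S or P = True or False = True
(S or P) iff U = True iff False = False
Q -> R = True -> True = True
((S or P) iff U) nor (Q -> R) = False nor True = False
Thus S1 is false.

S2: Parsed as ((not P iff Q) and (S nand (R -> not U))) iff S

not P = not False = True
not P iff Q = True iff True = True
not U = not False = True
R -> not U = True -> True = True
S nand (R -> not U) = True nand True = False
(not P iff Q) and (S nand (R -> not U)) = True and False = False
((not P iff Q) and (S nand (R -> not U))) iff S = False iff True = False
Hence S2 is false.

S3: Parsed as not (R and not U) xor P

not U = not False = True
R and not U = True and True = True
not (R and not U) = not True = False
not (R and not U) xor P = False xor False = False
So S3 is false.

True statements: 0 (none).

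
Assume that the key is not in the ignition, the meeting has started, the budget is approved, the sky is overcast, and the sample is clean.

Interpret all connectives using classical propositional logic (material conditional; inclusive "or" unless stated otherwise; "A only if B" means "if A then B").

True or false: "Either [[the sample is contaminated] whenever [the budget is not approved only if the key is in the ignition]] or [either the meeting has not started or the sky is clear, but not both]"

False.

Let R = "the budget is approved" (T), P = "the key is in the ignition" (F), U = "the sample is contaminated" (F), Q = "the meeting has started" (T), S = "the sky is overcast" (T).
Parsed as ((¬R → P) → U) ∨ (¬Q ⊕ ¬S)

¬R = ¬T = F
¬R → P = F → F = T
(¬R → P) → U = T → F = F
¬Q = ¬T = F
¬S = ¬T = F
¬Q ⊕ ¬S = F ⊕ F = F
((¬R → P) → U) ∨ (¬Q ⊕ ¬S) = F ∨ F = F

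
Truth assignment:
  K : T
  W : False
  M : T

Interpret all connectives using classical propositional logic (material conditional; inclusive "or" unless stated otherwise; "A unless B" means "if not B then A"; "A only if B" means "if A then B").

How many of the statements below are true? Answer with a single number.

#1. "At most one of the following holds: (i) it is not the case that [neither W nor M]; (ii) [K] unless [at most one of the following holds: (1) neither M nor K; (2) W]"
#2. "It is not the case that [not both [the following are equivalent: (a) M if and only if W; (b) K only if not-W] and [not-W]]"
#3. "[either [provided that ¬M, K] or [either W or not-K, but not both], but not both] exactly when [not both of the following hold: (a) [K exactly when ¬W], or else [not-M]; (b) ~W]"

#1: This is not (W nor M) nand (K or ((M nor K) nand W)).

W nor M = False nor True = False
not (W nor M) = not False = True
M nor K = True nor True = False
(M nor K) nand W = False nand False = True
K or ((M nor K) nand W) = True or True = True
not (W nor M) nand (K or ((M nor K) nand W)) = True nand True = False
Thus #1 is false.

#2: In symbols: not (((M iff W) iff (K -> not W)) nand not W)

M iff W = True iff False = False
not W = not False = True
K -> not W = True -> True = True
(M iff W) iff (K -> not W) = False iff True = False
not W = not False = True
((M iff W) iff (K -> not W)) nand not W = False nand True = True
not (((M iff W) iff (K -> not W)) nand not W) = not True = False
Thus #2 is false.

#3: Formalization: ((not M -> K) xor (W xor not K)) iff (((K iff not W) or not M) nand not W)

not M = not True = False
not M -> K = False -> True = True
not K = not True = False
W xor not K = False xor False = False
(not M -> K) xor (W xor not K) = True xor False = True
not W = not False = True
K iff not W = True iff True = True
not M = not True = False
(K iff not W) or not M = True or False = True
not W = not False = True
((K iff not W) or not M) nand not W = True nand True = False
((not M -> K) xor (W xor not K)) iff (((K iff not W) or not M) nand not W) = True iff False = False
Hence #3 is false.

Count: 0.

0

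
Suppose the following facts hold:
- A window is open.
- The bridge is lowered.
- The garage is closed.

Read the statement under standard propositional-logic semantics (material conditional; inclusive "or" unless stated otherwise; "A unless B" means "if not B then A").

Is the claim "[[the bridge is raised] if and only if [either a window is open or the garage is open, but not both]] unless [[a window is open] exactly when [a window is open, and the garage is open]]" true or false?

False

Let Q = "the bridge is raised" (F), P = "a window is open" (T), R = "the garage is closed" (T).
This is (Q <-> (P xor ~R)) | (P <-> (P & ~R)).

~R = ~T = F
P xor ~R = T xor F = T
Q <-> (P xor ~R) = F <-> T = F
~R = ~T = F
P & ~R = T & F = F
P <-> (P & ~R) = T <-> F = F
(Q <-> (P xor ~R)) | (P <-> (P & ~R)) = F | F = F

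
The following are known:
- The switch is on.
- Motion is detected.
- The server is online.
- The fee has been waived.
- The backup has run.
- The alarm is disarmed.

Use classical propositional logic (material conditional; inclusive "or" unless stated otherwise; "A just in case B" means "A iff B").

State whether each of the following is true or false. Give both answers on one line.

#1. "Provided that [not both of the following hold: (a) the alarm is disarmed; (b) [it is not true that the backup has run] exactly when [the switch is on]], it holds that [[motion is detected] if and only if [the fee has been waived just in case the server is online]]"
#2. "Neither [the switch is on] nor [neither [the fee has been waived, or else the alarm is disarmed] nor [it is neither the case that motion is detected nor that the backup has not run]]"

#1 true, #2 false

Let W = "the alarm is armed" (F), D = "the backup has run" (T), H = "the switch is on" (T), P = "motion is detected" (T), U = "the fee has been waived" (T), R = "the server is online" (T).

#1: Formalization: (¬W ↑ (¬D ↔ H)) → (P ↔ (U ↔ R))

¬W = ¬F = T
¬D = ¬T = F
¬D ↔ H = F ↔ T = F
¬W ↑ (¬D ↔ H) = T ↑ F = T
U ↔ R = T ↔ T = T
P ↔ (U ↔ R) = T ↔ T = T
(¬W ↑ (¬D ↔ H)) → (P ↔ (U ↔ R)) = T → T = T
Thus #1 is true.

#2: Formalization: H ↓ ((U ∨ ¬W) ↓ (P ↓ ¬D))

¬W = ¬F = T
U ∨ ¬W = T ∨ T = T
¬D = ¬T = F
P ↓ ¬D = T ↓ F = F
(U ∨ ¬W) ↓ (P ↓ ¬D) = T ↓ F = F
H ↓ ((U ∨ ¬W) ↓ (P ↓ ¬D)) = T ↓ F = F
Hence #2 is false.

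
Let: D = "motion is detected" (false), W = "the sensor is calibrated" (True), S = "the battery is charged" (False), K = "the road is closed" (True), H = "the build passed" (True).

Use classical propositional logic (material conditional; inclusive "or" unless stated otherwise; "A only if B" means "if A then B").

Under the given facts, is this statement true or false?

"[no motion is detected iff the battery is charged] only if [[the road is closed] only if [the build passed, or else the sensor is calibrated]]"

In symbols: (not D iff S) -> (K -> (H or W))

not D = not False = True
not D iff S = True iff False = False
H or W = True or True = True
K -> (H or W) = True -> True = True
(not D iff S) -> (K -> (H or W)) = False -> True = True

true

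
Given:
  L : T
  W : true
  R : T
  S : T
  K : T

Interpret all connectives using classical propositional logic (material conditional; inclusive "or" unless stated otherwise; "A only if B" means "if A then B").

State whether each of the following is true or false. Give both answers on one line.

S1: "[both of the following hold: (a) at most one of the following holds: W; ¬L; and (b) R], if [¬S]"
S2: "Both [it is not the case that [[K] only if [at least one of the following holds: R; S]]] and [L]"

S1 T / S2 F

S1: This is ¬S → ((W ↑ ¬L) ∧ R).

¬S = ¬T = F
¬L = ¬T = F
W ↑ ¬L = T ↑ F = T
(W ↑ ¬L) ∧ R = T ∧ T = T
¬S → ((W ↑ ¬L) ∧ R) = F → T = T
Thus S1 is true.

S2: This is ¬(K → (R ∨ S)) ∧ L.

R ∨ S = T ∨ T = T
K → (R ∨ S) = T → T = T
¬(K → (R ∨ S)) = ¬T = F
¬(K → (R ∨ S)) ∧ L = F ∧ T = F
Hence S2 is false.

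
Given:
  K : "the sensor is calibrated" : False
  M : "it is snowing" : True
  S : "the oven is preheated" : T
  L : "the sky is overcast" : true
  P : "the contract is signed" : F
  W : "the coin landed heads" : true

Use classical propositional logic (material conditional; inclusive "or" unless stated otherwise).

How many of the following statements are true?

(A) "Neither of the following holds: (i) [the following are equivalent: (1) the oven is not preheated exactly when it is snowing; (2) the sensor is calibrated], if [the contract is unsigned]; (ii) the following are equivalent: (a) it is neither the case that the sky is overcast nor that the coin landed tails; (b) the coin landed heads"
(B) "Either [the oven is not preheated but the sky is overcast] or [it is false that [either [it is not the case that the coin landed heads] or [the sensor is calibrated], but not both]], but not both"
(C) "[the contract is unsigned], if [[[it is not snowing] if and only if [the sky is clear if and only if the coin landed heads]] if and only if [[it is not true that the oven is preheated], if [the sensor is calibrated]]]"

2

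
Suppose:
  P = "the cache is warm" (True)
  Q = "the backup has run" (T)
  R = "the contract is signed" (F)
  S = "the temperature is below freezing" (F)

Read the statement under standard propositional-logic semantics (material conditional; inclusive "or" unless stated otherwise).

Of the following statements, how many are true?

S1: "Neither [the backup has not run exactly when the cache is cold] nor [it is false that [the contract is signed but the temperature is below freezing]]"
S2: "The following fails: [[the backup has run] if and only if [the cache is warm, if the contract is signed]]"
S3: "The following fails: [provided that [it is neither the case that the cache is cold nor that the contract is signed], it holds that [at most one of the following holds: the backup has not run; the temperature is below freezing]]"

S1: In symbols: (~Q <-> ~P) nor ~(R & S)

~Q = ~T = F
~P = ~T = F
~Q <-> ~P = F <-> F = T
R & S = F & F = F
~(R & S) = ~F = T
(~Q <-> ~P) nor ~(R & S) = T nor T = F
So S1 is false.

S2: This is ~(Q <-> (R -> P)).

R -> P = F -> T = T
Q <-> (R -> P) = T <-> T = T
~(Q <-> (R -> P)) = ~T = F
Thus S2 is false.

S3: In symbols: ~((~P nor R) -> (~Q nand S))

~P = ~T = F
~P nor R = F nor F = T
~Q = ~T = F
~Q nand S = F nand F = T
(~P nor R) -> (~Q nand S) = T -> T = T
~((~P nor R) -> (~Q nand S)) = ~T = F
Thus S3 is false.

True statements: 0 (none).

0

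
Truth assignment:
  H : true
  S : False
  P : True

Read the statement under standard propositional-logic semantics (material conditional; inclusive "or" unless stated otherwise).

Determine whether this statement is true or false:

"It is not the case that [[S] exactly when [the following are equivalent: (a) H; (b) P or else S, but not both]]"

In symbols: ~(S <-> (H <-> (P xor S)))

P xor S = T xor F = T
H <-> (P xor S) = T <-> T = T
S <-> (H <-> (P xor S)) = F <-> T = F
~(S <-> (H <-> (P xor S))) = ~F = T

True.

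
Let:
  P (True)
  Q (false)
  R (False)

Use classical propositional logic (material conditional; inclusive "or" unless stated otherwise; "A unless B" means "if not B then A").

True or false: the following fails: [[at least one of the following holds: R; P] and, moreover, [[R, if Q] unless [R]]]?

The statement is false.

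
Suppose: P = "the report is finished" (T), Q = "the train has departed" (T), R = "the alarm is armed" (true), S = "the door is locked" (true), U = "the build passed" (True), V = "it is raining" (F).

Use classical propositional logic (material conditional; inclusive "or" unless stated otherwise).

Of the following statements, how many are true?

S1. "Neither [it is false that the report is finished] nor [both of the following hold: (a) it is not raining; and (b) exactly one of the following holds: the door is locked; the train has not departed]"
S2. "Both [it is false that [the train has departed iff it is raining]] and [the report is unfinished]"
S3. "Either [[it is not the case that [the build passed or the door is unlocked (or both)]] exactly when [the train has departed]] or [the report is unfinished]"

0

S1: In symbols: ¬P ↓ (¬V ∧ (S ⊕ ¬Q))

¬P = ¬T = F
¬V = ¬F = T
¬Q = ¬T = F
S ⊕ ¬Q = T ⊕ F = T
¬V ∧ (S ⊕ ¬Q) = T ∧ T = T
¬P ↓ (¬V ∧ (S ⊕ ¬Q)) = F ↓ T = F
So S1 is false.

S2: Parsed as ¬(Q ↔ V) ∧ ¬P

Q ↔ V = T ↔ F = F
¬(Q ↔ V) = ¬F = T
¬P = ¬T = F
¬(Q ↔ V) ∧ ¬P = T ∧ F = F
Thus S2 is false.

S3: Parsed as (¬(U ∨ ¬S) ↔ Q) ∨ ¬P

¬S = ¬T = F
U ∨ ¬S = T ∨ F = T
¬(U ∨ ¬S) = ¬T = F
¬(U ∨ ¬S) ↔ Q = F ↔ T = F
¬P = ¬T = F
(¬(U ∨ ¬S) ↔ Q) ∨ ¬P = F ∨ F = F
So S3 is false.

Count: 0.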